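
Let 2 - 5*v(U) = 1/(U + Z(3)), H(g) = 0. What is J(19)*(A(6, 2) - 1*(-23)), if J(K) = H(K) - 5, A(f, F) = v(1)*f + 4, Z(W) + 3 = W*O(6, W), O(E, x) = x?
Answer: -1023/7 ≈ -146.14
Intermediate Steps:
Z(W) = -3 + W² (Z(W) = -3 + W*W = -3 + W²)
v(U) = ⅖ - 1/(5*(6 + U)) (v(U) = ⅖ - 1/(5*(U + (-3 + 3²))) = ⅖ - 1/(5*(U + (-3 + 9))) = ⅖ - 1/(5*(U + 6)) = ⅖ - 1/(5*(6 + U)))
A(f, F) = 4 + 13*f/35 (A(f, F) = ((11 + 2*1)/(5*(6 + 1)))*f + 4 = ((⅕)*(11 + 2)/7)*f + 4 = ((⅕)*(⅐)*13)*f + 4 = 13*f/35 + 4 = 4 + 13*f/35)
J(K) = -5 (J(K) = 0 - 5 = -5)
J(19)*(A(6, 2) - 1*(-23)) = -5*((4 + (13/35)*6) - 1*(-23)) = -5*((4 + 78/35) + 23) = -5*(218/35 + 23) = -5*1023/35 = -1023/7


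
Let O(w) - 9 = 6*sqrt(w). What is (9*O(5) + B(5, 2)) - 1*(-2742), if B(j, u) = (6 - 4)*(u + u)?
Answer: 2831 + 54*sqrt(5) ≈ 2951.7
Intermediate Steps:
O(w) = 9 + 6*sqrt(w)
B(j, u) = 4*u (B(j, u) = 2*(2*u) = 4*u)
(9*O(5) + B(5, 2)) - 1*(-2742) = (9*(9 + 6*sqrt(5)) + 4*2) - 1*(-2742) = ((81 + 54*sqrt(5)) + 8) + 2742 = (89 + 54*sqrt(5)) + 2742 = 2831 + 54*sqrt(5)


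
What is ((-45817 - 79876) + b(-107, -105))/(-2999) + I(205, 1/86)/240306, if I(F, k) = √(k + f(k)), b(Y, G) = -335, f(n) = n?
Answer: 126028/2999 + √43/10333158 ≈ 42.023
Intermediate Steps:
I(F, k) = √2*√k (I(F, k) = √(k + k) = √(2*k) = √2*√k)
((-45817 - 79876) + b(-107, -105))/(-2999) + I(205, 1/86)/240306 = ((-45817 - 79876) - 335)/(-2999) + (√2*√(1/86))/240306 = (-125693 - 335)*(-1/2999) + (√2*√(1/86))*(1/240306) = -126028*(-1/2999) + (√2*(√86/86))*(1/240306) = 126028/2999 + (√43/43)*(1/240306) = 126028/2999 + √43/10333158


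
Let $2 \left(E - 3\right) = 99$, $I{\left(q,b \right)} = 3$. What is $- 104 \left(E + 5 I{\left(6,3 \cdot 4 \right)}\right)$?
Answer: $-7020$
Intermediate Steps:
$E = \frac{105}{2}$ ($E = 3 + \frac{1}{2} \cdot 99 = 3 + \frac{99}{2} = \frac{105}{2} \approx 52.5$)
$- 104 \left(E + 5 I{\left(6,3 \cdot 4 \right)}\right) = - 104 \left(\frac{105}{2} + 5 \cdot 3\right) = - 104 \left(\frac{105}{2} + 15\right) = \left(-104\right) \frac{135}{2} = -7020$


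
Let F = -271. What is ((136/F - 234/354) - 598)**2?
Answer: 91776687400225/255648121 ≈ 3.5900e+5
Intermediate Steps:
((136/F - 234/354) - 598)**2 = ((136/(-271) - 234/354) - 598)**2 = ((136*(-1/271) - 234*1/354) - 598)**2 = ((-136/271 - 39/59) - 598)**2 = (-18593/15989 - 598)**2 = (-9580015/15989)**2 = 91776687400225/255648121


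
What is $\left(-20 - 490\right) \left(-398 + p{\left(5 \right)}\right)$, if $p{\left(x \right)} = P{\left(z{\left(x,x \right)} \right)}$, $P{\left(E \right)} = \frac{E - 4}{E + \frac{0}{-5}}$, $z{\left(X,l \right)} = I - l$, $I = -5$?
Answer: $202266$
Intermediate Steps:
$z{\left(X,l \right)} = -5 - l$
$P{\left(E \right)} = \frac{-4 + E}{E}$ ($P{\left(E \right)} = \frac{-4 + E}{E + 0 \left(- \frac{1}{5}\right)} = \frac{-4 + E}{E + 0} = \frac{-4 + E}{E}$)
$p{\left(x \right)} = \frac{-9 - x}{-5 - x}$ ($p{\left(x \right)} = \frac{-4 - \left(5 + x\right)}{-5 - x} = \frac{-9 - x}{-5 - x}$)
$\left(-20 - 490\right) \left(-398 + p{\left(5 \right)}\right) = \left(-20 - 490\right) \left(-398 + \frac{9 + 5}{5 + 5}\right) = - 510 \left(-398 + \frac{1}{10} \cdot 14\right) = - 510 \left(-398 + \frac{7}{5}\right) = \left(-510\right) \left(- \frac{1983}{5}\right) = 202266$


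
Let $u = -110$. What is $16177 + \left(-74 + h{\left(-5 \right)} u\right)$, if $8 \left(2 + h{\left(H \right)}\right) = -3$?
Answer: $\frac{65457}{4} \approx 16364.0$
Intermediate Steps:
$h{\left(H \right)} = - \frac{19}{8}$ ($h{\left(H \right)} = -2 + \frac{1}{8} \left(-3\right) = -2 - \frac{3}{8} = - \frac{19}{8}$)
$16177 + \left(-74 + h{\left(-5 \right)} u\right) = 16177 - - \frac{749}{4} = 16177 + \left(-74 + \frac{1045}{4}\right) = 16177 + \frac{749}{4} = \frac{65457}{4}$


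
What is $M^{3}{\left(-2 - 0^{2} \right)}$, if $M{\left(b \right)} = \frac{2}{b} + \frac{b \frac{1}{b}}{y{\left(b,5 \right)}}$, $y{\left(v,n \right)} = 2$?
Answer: $- \frac{1}{8} \approx -0.125$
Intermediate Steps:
$M{\left(b \right)} = \frac{1}{2} + \frac{2}{b}$ ($M{\left(b \right)} = \frac{2}{b} + \frac{b \frac{1}{b}}{2} = \frac{2}{b} + 1 \cdot \frac{1}{2} = \frac{2}{b} + \frac{1}{2} = \frac{1}{2} + \frac{2}{b}$)
$M^{3}{\left(-2 - 0^{2} \right)} = \left(\frac{4 - 2}{2 \left(-2 - 0^{2}\right)}\right)^{3} = \left(\frac{4 - 2}{2 \left(-2 - 0\right)}\right)^{3} = \left(\frac{4 + \left(-2 + 0\right)}{2 \left(-2 + 0\right)}\right)^{3} = \left(\frac{4 - 2}{2 \left(-2\right)}\right)^{3} = \left(\frac{1}{2} \left(- \frac{1}{2}\right) 2\right)^{3} = \left(- \frac{1}{2}\right)^{3} = - \frac{1}{8}$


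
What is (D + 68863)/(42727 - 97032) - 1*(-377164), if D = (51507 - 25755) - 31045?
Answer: 4096365490/10861 ≈ 3.7716e+5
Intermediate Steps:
D = -5293 (D = 25752 - 31045 = -5293)
(D + 68863)/(42727 - 97032) - 1*(-377164) = (-5293 + 68863)/(42727 - 97032) - 1*(-377164) = 63570/(-54305) + 377164 = 63570*(-1/54305) + 377164 = -12714/10861 + 377164 = 4096365490/10861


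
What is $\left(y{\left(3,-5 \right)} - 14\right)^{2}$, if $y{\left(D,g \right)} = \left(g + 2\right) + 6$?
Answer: $121$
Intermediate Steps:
$y{\left(D,g \right)} = 8 + g$ ($y{\left(D,g \right)} = \left(2 + g\right) + 6 = 8 + g$)
$\left(y{\left(3,-5 \right)} - 14\right)^{2} = \left(\left(8 - 5\right) - 14\right)^{2} = \left(3 - 14\right)^{2} = \left(-11\right)^{2} = 121$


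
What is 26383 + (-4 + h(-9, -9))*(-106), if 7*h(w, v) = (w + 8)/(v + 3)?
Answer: 562894/21 ≈ 26804.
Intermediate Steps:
h(w, v) = (8 + w)/(7*(3 + v)) (h(w, v) = ((w + 8)/(v + 3))/7 = ((8 + w)/(3 + v))/7 = (8 + w)/(7*(3 + v)))
26383 + (-4 + h(-9, -9))*(-106) = 26383 + (-4 + (8 - 9)/(7*(3 - 9)))*(-106) = 26383 + (-4 + (⅐)*(-1)/(-6))*(-106) = 26383 + (-4 + (⅐)*(-⅙)*(-1))*(-106) = 26383 + (-4 + 1/42)*(-106) = 26383 - 167/42*(-106) = 26383 + 8851/21 = 562894/21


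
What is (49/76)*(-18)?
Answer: -441/38 ≈ -11.605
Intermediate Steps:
(49/76)*(-18) = -441/38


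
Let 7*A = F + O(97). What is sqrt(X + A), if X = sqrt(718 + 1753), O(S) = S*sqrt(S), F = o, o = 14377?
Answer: sqrt(100639 + 49*sqrt(2471) + 679*sqrt(97))/7 ≈ 47.329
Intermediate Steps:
F = 14377
O(S) = S**(3/2)
A = 14377/7 + 97*sqrt(97)/7 (A = (14377 + 97**(3/2))/7 = (14377 + 97*sqrt(97))/7 = 14377/7 + 97*sqrt(97)/7 ≈ 2190.3)
X = sqrt(2471) ≈ 49.709
sqrt(X + A) = sqrt(sqrt(2471) + (14377/7 + 97*sqrt(97)/7)) = sqrt(14377/7 + sqrt(2471) + 97*sqrt(97)/7)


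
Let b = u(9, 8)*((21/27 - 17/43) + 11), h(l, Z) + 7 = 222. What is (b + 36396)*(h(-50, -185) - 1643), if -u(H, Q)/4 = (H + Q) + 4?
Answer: -2176150144/43 ≈ -5.0608e+7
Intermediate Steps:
u(H, Q) = -16 - 4*H - 4*Q (u(H, Q) = -4*((H + Q) + 4) = -4*(4 + H + Q) = -16 - 4*H - 4*Q)
h(l, Z) = 215 (h(l, Z) = -7 + 222 = 215)
b = -123340/129 (b = (-16 - 4*9 - 4*8)*((21/27 - 17/43) + 11) = (-16 - 36 - 32)*((21*(1/27) - 17*1/43) + 11) = -84*((7/9 - 17/43) + 11) = -84*(148/387 + 11) = -84*4405/387 = -123340/129 ≈ -956.12)
(b + 36396)*(h(-50, -185) - 1643) = (-123340/129 + 36396)*(215 - 1643) = (4571744/129)*(-1428) = -2176150144/43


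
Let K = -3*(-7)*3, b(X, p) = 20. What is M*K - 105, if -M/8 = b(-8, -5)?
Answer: -10185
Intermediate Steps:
K = 63 (K = 21*3 = 63)
M = -160 (M = -8*20 = -160)
M*K - 105 = -160*63 - 105 = -10080 - 105 = -10185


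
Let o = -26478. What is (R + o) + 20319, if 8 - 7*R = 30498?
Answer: -73603/7 ≈ -10515.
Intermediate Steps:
R = -30490/7 (R = 8/7 - 1/7*30498 = 8/7 - 30498/7 = -30490/7 ≈ -4355.7)
(R + o) + 20319 = (-30490/7 - 26478) + 20319 = -215836/7 + 20319 = -73603/7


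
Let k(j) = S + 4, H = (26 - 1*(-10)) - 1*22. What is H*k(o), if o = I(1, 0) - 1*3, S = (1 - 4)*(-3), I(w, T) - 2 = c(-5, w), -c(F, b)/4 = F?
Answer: 182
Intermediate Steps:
c(F, b) = -4*F
I(w, T) = 22 (I(w, T) = 2 - 4*(-5) = 2 + 20 = 22)
S = 9 (S = -3*(-3) = 9)
H = 14 (H = (26 + 10) - 22 = 36 - 22 = 14)
o = 19 (o = 22 - 1*3 = 22 - 3 = 19)
k(j) = 13 (k(j) = 9 + 4 = 13)
H*k(o) = 14*13 = 182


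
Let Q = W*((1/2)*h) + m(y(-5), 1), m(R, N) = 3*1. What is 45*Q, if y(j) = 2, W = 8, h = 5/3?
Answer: 435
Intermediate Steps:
h = 5/3 (h = 5*(1/3) = 5/3 ≈ 1.6667)
m(R, N) = 3
Q = 29/3 (Q = 8*((1/2)*(5/3)) + 3 = 8*(5/6) + 3 = 20/3 + 3 = 29/3 ≈ 9.6667)
45*Q = 45*(29/3) = 435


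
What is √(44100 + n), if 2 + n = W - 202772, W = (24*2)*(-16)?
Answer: I*√159442 ≈ 399.3*I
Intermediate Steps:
W = -768 (W = 48*(-16) = -768)
n = -203542 (n = -2 + (-768 - 202772) = -2 - 203540 = -203542)
√(44100 + n) = √(44100 - 203542) = √(-159442) = I*√159442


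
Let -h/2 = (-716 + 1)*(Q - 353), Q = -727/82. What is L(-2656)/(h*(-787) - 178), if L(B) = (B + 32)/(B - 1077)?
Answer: 107584/62330416777411 ≈ 1.7260e-9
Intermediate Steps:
Q = -727/82 (Q = -727*1/82 = -727/82 ≈ -8.8659)
h = -21216195/41 (h = -2*(-716 + 1)*(-727/82 - 353) = -(-1430)*(-29673)/82 = -2*21216195/82 = -21216195/41 ≈ -5.1747e+5)
L(B) = (32 + B)/(-1077 + B)
L(-2656)/(h*(-787) - 178) = ((32 - 2656)/(-1077 - 2656))/(-21216195/41*(-787) - 178) = (-2624/(-3733))/(16697145465/41 - 178) = (-1/3733*(-2624))/(16697138167/41) = (2624/3733)*(41/16697138167) = 107584/62330416777411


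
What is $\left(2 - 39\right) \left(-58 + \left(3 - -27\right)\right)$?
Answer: $1036$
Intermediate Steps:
$\left(2 - 39\right) \left(-58 + \left(3 - -27\right)\right) = \left(2 - 39\right) \left(-58 + \left(3 + 27\right)\right) = - 37 \left(-58 + 30\right) = \left(-37\right) \left(-28\right) = 1036$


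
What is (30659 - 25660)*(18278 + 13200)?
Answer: 157358522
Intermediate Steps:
(30659 - 25660)*(18278 + 13200) = 4999*31478 = 157358522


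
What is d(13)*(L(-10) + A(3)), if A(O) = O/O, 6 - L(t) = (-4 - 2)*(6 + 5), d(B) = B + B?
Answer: 1898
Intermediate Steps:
d(B) = 2*B
L(t) = 72 (L(t) = 6 - (-4 - 2)*(6 + 5) = 6 - (-6)*11 = 6 - 1*(-66) = 6 + 66 = 72)
A(O) = 1
d(13)*(L(-10) + A(3)) = (2*13)*(72 + 1) = 26*73 = 1898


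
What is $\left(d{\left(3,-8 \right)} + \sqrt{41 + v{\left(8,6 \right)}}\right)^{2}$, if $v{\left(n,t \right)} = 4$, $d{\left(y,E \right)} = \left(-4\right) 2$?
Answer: $109 - 48 \sqrt{5} \approx 1.6687$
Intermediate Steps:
$d{\left(y,E \right)} = -8$
$\left(d{\left(3,-8 \right)} + \sqrt{41 + v{\left(8,6 \right)}}\right)^{2} = \left(-8 + \sqrt{41 + 4}\right)^{2} = \left(-8 + \sqrt{45}\right)^{2} = \left(-8 + 3 \sqrt{5}\right)^{2}$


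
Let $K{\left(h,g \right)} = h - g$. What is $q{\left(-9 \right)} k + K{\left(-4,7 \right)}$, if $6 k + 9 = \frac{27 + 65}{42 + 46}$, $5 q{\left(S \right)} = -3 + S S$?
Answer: $- \frac{697}{22} \approx -31.682$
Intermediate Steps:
$q{\left(S \right)} = - \frac{3}{5} + \frac{S^{2}}{5}$ ($q{\left(S \right)} = \frac{-3 + S S}{5} = \frac{-3 + S^{2}}{5} = - \frac{3}{5} + \frac{S^{2}}{5}$)
$k = - \frac{175}{132}$ ($k = - \frac{3}{2} + \frac{\left(27 + 65\right) \frac{1}{42 + 46}}{6} = - \frac{3}{2} + \frac{92 \cdot \frac{1}{88}}{6} = - \frac{3}{2} + \frac{1}{6} \cdot \frac{23}{22} = - \frac{3}{2} + \frac{23}{132} = - \frac{175}{132} \approx -1.3258$)
$q{\left(-9 \right)} k + K{\left(-4,7 \right)} = \left(- \frac{3}{5} + \frac{\left(-9\right)^{2}}{5}\right) \left(- \frac{175}{132}\right) - 11 = \left(- \frac{3}{5} + \frac{1}{5} \cdot 81\right) \left(- \frac{175}{132}\right) - 11 = \left(- \frac{3}{5} + \frac{81}{5}\right) \left(- \frac{175}{132}\right) - 11 = \frac{78}{5} \left(- \frac{175}{132}\right) - 11 = - \frac{455}{22} - 11 = - \frac{697}{22}$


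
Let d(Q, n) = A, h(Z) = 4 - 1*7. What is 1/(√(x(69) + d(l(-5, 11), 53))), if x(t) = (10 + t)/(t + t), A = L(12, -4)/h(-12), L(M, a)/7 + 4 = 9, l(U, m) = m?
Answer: -I*√211278/1531 ≈ -0.30023*I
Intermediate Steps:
L(M, a) = 35 (L(M, a) = -28 + 7*9 = -28 + 63 = 35)
h(Z) = -3 (h(Z) = 4 - 7 = -3)
A = -35/3 (A = 35/(-3) = 35*(-⅓) = -35/3 ≈ -11.667)
d(Q, n) = -35/3
x(t) = (10 + t)/(2*t) (x(t) = (10 + t)/((2*t)) = (10 + t)*(1/(2*t)) = (10 + t)/(2*t))
1/(√(x(69) + d(l(-5, 11), 53))) = 1/(√((½)*(10 + 69)/69 - 35/3)) = 1/(√((½)*(1/69)*79 - 35/3)) = 1/(√(79/138 - 35/3)) = 1/(√(-1531/138)) = 1/(I*√211278/138) = -I*√211278/1531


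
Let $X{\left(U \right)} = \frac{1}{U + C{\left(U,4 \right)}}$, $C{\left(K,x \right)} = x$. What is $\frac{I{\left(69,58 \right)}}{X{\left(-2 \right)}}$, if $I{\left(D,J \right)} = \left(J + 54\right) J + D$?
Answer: $13130$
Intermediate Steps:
$X{\left(U \right)} = \frac{1}{4 + U}$ ($X{\left(U \right)} = \frac{1}{U + 4} = \frac{1}{4 + U}$)
$I{\left(D,J \right)} = D + J \left(54 + J\right)$ ($I{\left(D,J \right)} = \left(54 + J\right) J + D = J \left(54 + J\right) + D = D + J \left(54 + J\right)$)
$\frac{I{\left(69,58 \right)}}{X{\left(-2 \right)}} = \frac{69 + 58^{2} + 54 \cdot 58}{\frac{1}{4 - 2}} = \frac{69 + 3364 + 3132}{\frac{1}{2}} = 6565 \frac{1}{\frac{1}{2}} = 6565 \cdot 2 = 13130$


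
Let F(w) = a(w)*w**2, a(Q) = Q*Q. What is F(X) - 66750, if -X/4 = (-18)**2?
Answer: 2821109840706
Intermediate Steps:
X = -1296 (X = -4*(-18)**2 = -4*324 = -1296)
a(Q) = Q**2
F(w) = w**4 (F(w) = w**2*w**2 = w**4)
F(X) - 66750 = (-1296)**4 - 66750 = 2821109907456 - 66750 = 2821109840706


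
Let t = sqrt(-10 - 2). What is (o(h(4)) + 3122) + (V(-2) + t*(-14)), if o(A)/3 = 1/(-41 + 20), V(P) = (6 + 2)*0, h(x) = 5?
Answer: 21853/7 - 28*I*sqrt(3) ≈ 3121.9 - 48.497*I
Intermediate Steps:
V(P) = 0 (V(P) = 8*0 = 0)
t = 2*I*sqrt(3) (t = sqrt(-12) = 2*I*sqrt(3) ≈ 3.4641*I)
o(A) = -1/7 (o(A) = 3/(-41 + 20) = 3/(-21) = 3*(-1/21) = -1/7)
(o(h(4)) + 3122) + (V(-2) + t*(-14)) = (-1/7 + 3122) + (0 + (2*I*sqrt(3))*(-14)) = 21853/7 + (0 - 28*I*sqrt(3)) = 21853/7 - 28*I*sqrt(3)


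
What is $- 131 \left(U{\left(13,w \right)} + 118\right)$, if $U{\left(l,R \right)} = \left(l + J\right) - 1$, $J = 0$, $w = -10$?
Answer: $-17030$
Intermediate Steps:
$U{\left(l,R \right)} = -1 + l$ ($U{\left(l,R \right)} = \left(l + 0\right) - 1 = l - 1 = -1 + l$)
$- 131 \left(U{\left(13,w \right)} + 118\right) = - 131 \left(\left(-1 + 13\right) + 118\right) = - 131 \left(12 + 118\right) = \left(-131\right) 130 = -17030$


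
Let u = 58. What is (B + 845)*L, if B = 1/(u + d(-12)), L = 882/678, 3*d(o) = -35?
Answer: 17266326/15707 ≈ 1099.3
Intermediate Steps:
d(o) = -35/3 (d(o) = (⅓)*(-35) = -35/3)
L = 147/113 (L = 882*(1/678) = 147/113 ≈ 1.3009)
B = 3/139 (B = 1/(58 - 35/3) = 1/(139/3) = 3/139 ≈ 0.021583)
(B + 845)*L = (3/139 + 845)*(147/113) = (117458/139)*(147/113) = 17266326/15707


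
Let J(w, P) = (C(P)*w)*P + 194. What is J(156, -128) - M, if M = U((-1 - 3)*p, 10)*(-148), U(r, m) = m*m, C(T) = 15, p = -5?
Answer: -284526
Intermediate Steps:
J(w, P) = 194 + 15*P*w (J(w, P) = (15*w)*P + 194 = 15*P*w + 194 = 194 + 15*P*w)
U(r, m) = m²
M = -14800 (M = 10²*(-148) = 100*(-148) = -14800)
J(156, -128) - M = (194 + 15*(-128)*156) - 1*(-14800) = (194 - 299520) + 14800 = -299326 + 14800 = -284526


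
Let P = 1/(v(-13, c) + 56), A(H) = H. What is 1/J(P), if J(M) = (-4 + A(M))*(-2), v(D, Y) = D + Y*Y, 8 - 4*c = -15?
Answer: 1217/9704 ≈ 0.12541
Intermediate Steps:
c = 23/4 (c = 2 - 1/4*(-15) = 2 + 15/4 = 23/4 ≈ 5.7500)
v(D, Y) = D + Y**2
P = 16/1217 (P = 1/((-13 + (23/4)**2) + 56) = 1/((-13 + 529/16) + 56) = 1/(321/16 + 56) = 1/(1217/16) = 16/1217 ≈ 0.013147)
J(M) = 8 - 2*M (J(M) = (-4 + M)*(-2) = 8 - 2*M)
1/J(P) = 1/(8 - 2*16/1217) = 1/(8 - 32/1217) = 1/(9704/1217) = 1217/9704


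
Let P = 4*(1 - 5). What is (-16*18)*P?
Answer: 4608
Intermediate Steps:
P = -16 (P = 4*(-4) = -16)
(-16*18)*P = -16*18*(-16) = -288*(-16) = 4608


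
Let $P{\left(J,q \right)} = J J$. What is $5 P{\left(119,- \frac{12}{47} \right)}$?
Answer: $70805$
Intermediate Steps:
$P{\left(J,q \right)} = J^{2}$
$5 P{\left(119,- \frac{12}{47} \right)} = 5 \cdot 119^{2} = 5 \cdot 14161 = 70805$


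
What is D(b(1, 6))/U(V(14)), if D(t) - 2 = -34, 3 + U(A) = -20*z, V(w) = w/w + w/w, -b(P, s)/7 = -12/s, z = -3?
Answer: -32/57 ≈ -0.56140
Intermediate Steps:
b(P, s) = 84/s (b(P, s) = -(-84)/s = 84/s)
V(w) = 2 (V(w) = 1 + 1 = 2)
U(A) = 57 (U(A) = -3 - 20*(-3) = -3 + 60 = 57)
D(t) = -32 (D(t) = 2 - 34 = -32)
D(b(1, 6))/U(V(14)) = -32/57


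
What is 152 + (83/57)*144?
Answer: 6872/19 ≈ 361.68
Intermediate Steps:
152 + (83/57)*144 = 152 + 3984/19 = 6872/19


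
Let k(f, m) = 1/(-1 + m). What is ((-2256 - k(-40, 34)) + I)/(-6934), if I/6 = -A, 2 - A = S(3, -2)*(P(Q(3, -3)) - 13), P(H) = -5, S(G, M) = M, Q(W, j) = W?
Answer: 67717/228822 ≈ 0.29594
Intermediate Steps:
A = -34 (A = 2 - (-2)*(-5 - 13) = 2 - (-2)*(-18) = 2 - 1*36 = 2 - 36 = -34)
I = 204 (I = 6*(-1*(-34)) = 6*34 = 204)
((-2256 - k(-40, 34)) + I)/(-6934) = ((-2256 - 1/(-1 + 34)) + 204)/(-6934) = ((-2256 - 1/33) + 204)*(-1/6934) = (-74449/33 + 204)*(-1/6934) = -67717/33*(-1/6934) = 67717/228822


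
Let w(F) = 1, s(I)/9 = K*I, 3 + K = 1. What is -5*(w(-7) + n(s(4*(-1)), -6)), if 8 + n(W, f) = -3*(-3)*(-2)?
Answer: 125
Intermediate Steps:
K = -2 (K = -3 + 1 = -2)
s(I) = -18*I (s(I) = 9*(-2*I) = -18*I)
n(W, f) = -26 (n(W, f) = -8 - 3*(-3)*(-2) = -8 + 9*(-2) = -8 - 18 = -26)
-5*(w(-7) + n(s(4*(-1)), -6)) = -5*(1 - 26) = -5*(-25) = 125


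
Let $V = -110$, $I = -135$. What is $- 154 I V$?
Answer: $-2286900$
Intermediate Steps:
$- 154 I V = \left(-154\right) \left(-135\right) \left(-110\right) = 20790 \left(-110\right) = -2286900$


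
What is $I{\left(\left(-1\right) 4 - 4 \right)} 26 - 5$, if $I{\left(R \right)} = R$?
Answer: $-213$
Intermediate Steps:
$I{\left(\left(-1\right) 4 - 4 \right)} 26 - 5 = \left(\left(-1\right) 4 - 4\right) 26 - 5 = \left(-4 - 4\right) 26 - 5 = \left(-8\right) 26 - 5 = -208 - 5 = -213$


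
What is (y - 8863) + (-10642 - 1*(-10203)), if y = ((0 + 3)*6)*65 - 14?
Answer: -8146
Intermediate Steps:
y = 1156 (y = (3*6)*65 - 14 = 18*65 - 14 = 1170 - 14 = 1156)
(y - 8863) + (-10642 - 1*(-10203)) = (1156 - 8863) + (-10642 - 1*(-10203)) = -7707 + (-10642 + 10203) = -7707 - 439 = -8146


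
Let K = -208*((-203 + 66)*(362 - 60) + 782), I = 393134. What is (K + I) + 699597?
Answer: 9535867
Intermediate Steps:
K = 8443136 (K = -208*(-137*302 + 782) = -208*(-41374 + 782) = -208*(-40592) = 8443136)
(K + I) + 699597 = (8443136 + 393134) + 699597 = 8836270 + 699597 = 9535867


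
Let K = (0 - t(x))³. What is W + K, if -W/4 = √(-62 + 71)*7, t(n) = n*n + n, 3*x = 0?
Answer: -84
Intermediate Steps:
x = 0 (x = (⅓)*0 = 0)
t(n) = n + n² (t(n) = n² + n = n + n²)
K = 0 (K = (0 - 0*(1 + 0))³ = (0 - 0)³ = (0 - 1*0)³ = (0 + 0)³ = 0³ = 0)
W = -84 (W = -4*√(-62 + 71)*7 = -4*√9*7 = -12*7 = -4*21 = -84)
W + K = -84 + 0 = -84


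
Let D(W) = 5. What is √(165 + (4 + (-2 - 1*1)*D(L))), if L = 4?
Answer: √154 ≈ 12.410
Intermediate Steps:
√(165 + (4 + (-2 - 1*1)*D(L))) = √(165 + (4 + (-2 - 1*1)*5)) = √(165 + (4 + (-2 - 1)*5)) = √(165 + (4 - 3*5)) = √(165 + (4 - 15)) = √(165 - 11) = √154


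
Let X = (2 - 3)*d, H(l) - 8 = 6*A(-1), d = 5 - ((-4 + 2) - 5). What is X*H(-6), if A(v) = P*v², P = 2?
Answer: -240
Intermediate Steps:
d = 12 (d = 5 - (-2 - 5) = 5 - 1*(-7) = 5 + 7 = 12)
A(v) = 2*v²
H(l) = 20 (H(l) = 8 + 6*(2*(-1)²) = 8 + 6*(2*1) = 8 + 6*2 = 8 + 12 = 20)
X = -12 (X = (2 - 3)*12 = -1*12 = -12)
X*H(-6) = -12*20 = -240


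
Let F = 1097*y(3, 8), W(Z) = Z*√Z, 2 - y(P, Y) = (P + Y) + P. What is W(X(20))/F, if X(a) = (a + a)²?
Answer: -16000/3291 ≈ -4.8617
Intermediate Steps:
X(a) = 4*a² (X(a) = (2*a)² = 4*a²)
y(P, Y) = 2 - Y - 2*P (y(P, Y) = 2 - ((P + Y) + P) = 2 - (Y + 2*P) = 2 + (-Y - 2*P) = 2 - Y - 2*P)
W(Z) = Z^(3/2)
F = -13164 (F = 1097*(2 - 1*8 - 2*3) = 1097*(2 - 8 - 6) = 1097*(-12) = -13164)
W(X(20))/F = (4*20²)^(3/2)/(-13164) = (4*400)^(3/2)*(-1/13164) = 1600^(3/2)*(-1/13164) = 64000*(-1/13164) = -16000/3291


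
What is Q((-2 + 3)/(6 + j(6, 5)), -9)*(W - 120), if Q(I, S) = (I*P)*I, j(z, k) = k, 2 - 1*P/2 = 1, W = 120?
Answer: 0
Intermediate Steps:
P = 2 (P = 4 - 2*1 = 4 - 2 = 2)
Q(I, S) = 2*I**2 (Q(I, S) = (I*2)*I = (2*I)*I = 2*I**2)
Q((-2 + 3)/(6 + j(6, 5)), -9)*(W - 120) = (2*((-2 + 3)/(6 + 5))**2)*(120 - 120) = (2*(1/11)**2)*0 = (2*(1/121))*0 = (2/121)*0 = 0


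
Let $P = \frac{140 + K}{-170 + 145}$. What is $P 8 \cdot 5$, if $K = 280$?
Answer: $-672$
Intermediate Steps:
$P = - \frac{84}{5}$ ($P = \frac{140 + 280}{-170 + 145} = \frac{420}{-25} = 420 \left(- \frac{1}{25}\right) = - \frac{84}{5} \approx -16.8$)
$P 8 \cdot 5 = - \frac{84 \cdot 8 \cdot 5}{5} = \left(- \frac{84}{5}\right) 40 = -672$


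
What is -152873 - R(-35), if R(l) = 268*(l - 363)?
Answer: -46209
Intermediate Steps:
R(l) = -97284 + 268*l (R(l) = 268*(-363 + l) = -97284 + 268*l)
-152873 - R(-35) = -152873 - (-97284 + 268*(-35)) = -152873 - (-97284 - 9380) = -152873 - 1*(-106664) = -152873 + 106664 = -46209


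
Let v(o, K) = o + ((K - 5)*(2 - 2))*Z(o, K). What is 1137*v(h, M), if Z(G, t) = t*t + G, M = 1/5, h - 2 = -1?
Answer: 1137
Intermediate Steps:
h = 1 (h = 2 - 1 = 1)
M = ⅕ ≈ 0.20000
Z(G, t) = G + t² (Z(G, t) = t² + G = G + t²)
v(o, K) = o (v(o, K) = o + ((K - 5)*(2 - 2))*(o + K²) = o + ((-5 + K)*0)*(o + K²) = o + 0*(o + K²) = o + 0 = o)
1137*v(h, M) = 1137*1 = 1137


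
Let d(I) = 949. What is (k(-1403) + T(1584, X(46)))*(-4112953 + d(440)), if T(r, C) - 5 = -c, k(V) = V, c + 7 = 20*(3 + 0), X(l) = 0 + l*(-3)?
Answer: 5966517804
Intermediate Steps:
X(l) = -3*l (X(l) = 0 - 3*l = -3*l)
c = 53 (c = -7 + 20*(3 + 0) = -7 + 20*3 = -7 + 60 = 53)
T(r, C) = -48 (T(r, C) = 5 - 1*53 = 5 - 53 = -48)
(k(-1403) + T(1584, X(46)))*(-4112953 + d(440)) = (-1403 - 48)*(-4112953 + 949) = -1451*(-4112004) = 5966517804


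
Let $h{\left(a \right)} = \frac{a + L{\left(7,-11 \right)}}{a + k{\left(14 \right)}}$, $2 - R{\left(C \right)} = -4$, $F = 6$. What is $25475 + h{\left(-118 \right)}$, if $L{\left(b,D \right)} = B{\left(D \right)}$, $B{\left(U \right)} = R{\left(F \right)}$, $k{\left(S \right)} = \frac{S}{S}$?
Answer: $\frac{2980687}{117} \approx 25476.0$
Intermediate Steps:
$k{\left(S \right)} = 1$
$R{\left(C \right)} = 6$ ($R{\left(C \right)} = 2 - -4 = 2 + 4 = 6$)
$B{\left(U \right)} = 6$
$L{\left(b,D \right)} = 6$
$h{\left(a \right)} = \frac{6 + a}{1 + a}$ ($h{\left(a \right)} = \frac{a + 6}{a + 1} = \frac{6 + a}{1 + a}$)
$25475 + h{\left(-118 \right)} = 25475 + \frac{6 - 118}{1 - 118} = 25475 + \frac{1}{-117} \left(-112\right) = 25475 - - \frac{112}{117} = 25475 + \frac{112}{117} = \frac{2980687}{117}$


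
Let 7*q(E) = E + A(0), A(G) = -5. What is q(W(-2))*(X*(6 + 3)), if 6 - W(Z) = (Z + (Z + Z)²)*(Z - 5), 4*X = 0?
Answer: 0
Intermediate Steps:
X = 0 (X = (¼)*0 = 0)
W(Z) = 6 - (-5 + Z)*(Z + 4*Z²) (W(Z) = 6 - (Z + (Z + Z)²)*(Z - 5) = 6 - (Z + (2*Z)²)*(-5 + Z) = 6 - (Z + 4*Z²)*(-5 + Z) = 6 - (-5 + Z)*(Z + 4*Z²))
q(E) = -5/7 + E/7 (q(E) = (E - 5)/7 = (-5 + E)/7 = -5/7 + E/7)
q(W(-2))*(X*(6 + 3)) = (-5/7 + (6 - 4*(-2)³ + 5*(-2) + 19*(-2)²)/7)*(0*(6 + 3)) = (-5/7 + (6 - 4*(-8) - 10 + 19*4)/7)*(0*9) = (-5/7 + (6 + 32 - 10 + 76)/7)*0 = (-5/7 + (⅐)*104)*0 = (-5/7 + 104/7)*0 = (99/7)*0 = 0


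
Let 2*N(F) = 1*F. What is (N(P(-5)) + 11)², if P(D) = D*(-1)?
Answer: 729/4 ≈ 182.25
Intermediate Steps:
P(D) = -D
N(F) = F/2 (N(F) = (1*F)/2 = F/2)
(N(P(-5)) + 11)² = ((-1*(-5))/2 + 11)² = ((½)*5 + 11)² = (5/2 + 11)² = (27/2)² = 729/4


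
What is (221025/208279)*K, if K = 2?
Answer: 442050/208279 ≈ 2.1224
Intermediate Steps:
(221025/208279)*K = (221025/208279)*2 = 442050/208279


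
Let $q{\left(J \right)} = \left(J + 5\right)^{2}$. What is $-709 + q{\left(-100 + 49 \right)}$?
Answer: $1407$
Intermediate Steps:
$q{\left(J \right)} = \left(5 + J\right)^{2}$
$-709 + q{\left(-100 + 49 \right)} = -709 + \left(5 + \left(-100 + 49\right)\right)^{2} = -709 + \left(5 - 51\right)^{2} = -709 + \left(-46\right)^{2} = -709 + 2116 = 1407$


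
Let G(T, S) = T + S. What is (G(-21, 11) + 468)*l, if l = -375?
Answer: -171750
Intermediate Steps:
G(T, S) = S + T
(G(-21, 11) + 468)*l = ((11 - 21) + 468)*(-375) = (-10 + 468)*(-375) = 458*(-375) = -171750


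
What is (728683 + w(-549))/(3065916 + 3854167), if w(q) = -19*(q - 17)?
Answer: 739437/6920083 ≈ 0.10685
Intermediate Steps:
w(q) = 323 - 19*q (w(q) = -19*(-17 + q) = 323 - 19*q)
(728683 + w(-549))/(3065916 + 3854167) = (728683 + (323 - 19*(-549)))/(3065916 + 3854167) = (728683 + (323 + 10431))/6920083 = (728683 + 10754)*(1/6920083) = 739437*(1/6920083) = 739437/6920083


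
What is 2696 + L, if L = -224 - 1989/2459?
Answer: 6076659/2459 ≈ 2471.2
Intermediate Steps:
L = -552805/2459 (L = -224 - 1989/2459 = -552805/2459 ≈ -224.81)
2696 + L = 2696 - 552805/2459 = 6076659/2459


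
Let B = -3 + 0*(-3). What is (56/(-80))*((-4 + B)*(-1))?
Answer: -49/10 ≈ -4.9000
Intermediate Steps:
B = -3 (B = -3 + 0 = -3)
(56/(-80))*((-4 + B)*(-1)) = (56/(-80))*((-4 - 3)*(-1)) = (56*(-1/80))*(-7*(-1)) = -7/10*7 = -49/10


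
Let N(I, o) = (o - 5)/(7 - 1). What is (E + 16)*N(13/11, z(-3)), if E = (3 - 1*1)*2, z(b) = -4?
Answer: -30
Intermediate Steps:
N(I, o) = -⅚ + o/6 (N(I, o) = (-5 + o)/6 = (-5 + o)*(⅙) = -⅚ + o/6)
E = 4 (E = (3 - 1)*2 = 2*2 = 4)
(E + 16)*N(13/11, z(-3)) = (4 + 16)*(-⅚ + (⅙)*(-4)) = 20*(-⅚ - ⅔) = 20*(-3/2) = -30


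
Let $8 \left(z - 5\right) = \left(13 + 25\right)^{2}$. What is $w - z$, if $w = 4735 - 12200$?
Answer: $- \frac{15301}{2} \approx -7650.5$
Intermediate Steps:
$z = \frac{371}{2}$ ($z = 5 + \frac{\left(13 + 25\right)^{2}}{8} = 5 + \frac{38^{2}}{8} = 5 + \frac{1}{8} \cdot 1444 = 5 + \frac{361}{2} = \frac{371}{2} \approx 185.5$)
$w = -7465$
$w - z = -7465 - \frac{371}{2} = - \frac{15301}{2}$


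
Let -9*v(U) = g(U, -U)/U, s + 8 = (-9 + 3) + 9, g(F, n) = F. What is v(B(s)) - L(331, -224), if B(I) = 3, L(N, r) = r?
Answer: 2015/9 ≈ 223.89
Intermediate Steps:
s = -5 (s = -8 + ((-9 + 3) + 9) = -8 + (-6 + 9) = -8 + 3 = -5)
v(U) = -1/9 (v(U) = -U/(9*U) = -1/9*1 = -1/9)
v(B(s)) - L(331, -224) = -1/9 - 1*(-224) = -1/9 + 224 = 2015/9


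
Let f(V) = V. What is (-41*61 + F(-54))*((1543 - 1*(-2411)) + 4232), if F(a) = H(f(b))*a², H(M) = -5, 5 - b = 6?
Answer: -139825066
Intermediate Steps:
b = -1 (b = 5 - 1*6 = 5 - 6 = -1)
F(a) = -5*a²
(-41*61 + F(-54))*((1543 - 1*(-2411)) + 4232) = (-41*61 - 5*(-54)²)*((1543 - 1*(-2411)) + 4232) = (-2501 - 5*2916)*((1543 + 2411) + 4232) = (-2501 - 14580)*(3954 + 4232) = -17081*8186 = -139825066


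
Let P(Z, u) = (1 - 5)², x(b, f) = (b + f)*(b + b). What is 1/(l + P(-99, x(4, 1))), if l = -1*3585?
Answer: -1/3569 ≈ -0.00028019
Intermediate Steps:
x(b, f) = 2*b*(b + f) (x(b, f) = (b + f)*(2*b) = 2*b*(b + f))
P(Z, u) = 16 (P(Z, u) = (-4)² = 16)
l = -3585
1/(l + P(-99, x(4, 1))) = 1/(-3585 + 16) = 1/(-3569) = -1/3569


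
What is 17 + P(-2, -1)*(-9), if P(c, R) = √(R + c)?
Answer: 17 - 9*I*√3 ≈ 17.0 - 15.588*I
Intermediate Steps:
17 + P(-2, -1)*(-9) = 17 + √(-1 - 2)*(-9) = 17 + √(-3)*(-9) = 17 + (I*√3)*(-9) = 17 - 9*I*√3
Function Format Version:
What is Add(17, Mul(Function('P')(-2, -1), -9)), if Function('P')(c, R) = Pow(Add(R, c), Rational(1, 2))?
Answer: Add(17, Mul(-9, I, Pow(3, Rational(1, 2)))) ≈ Add(17.000, Mul(-15.588, I))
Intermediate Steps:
Add(17, Mul(Function('P')(-2, -1), -9)) = Add(17, Mul(Pow(Add(-1, -2), Rational(1, 2)), -9)) = Add(17, Mul(Pow(-3, Rational(1, 2)), -9)) = Add(17, Mul(Mul(I, Pow(3, Rational(1, 2))), -9)) = Add(17, Mul(-9, I, Pow(3, Rational(1, 2))))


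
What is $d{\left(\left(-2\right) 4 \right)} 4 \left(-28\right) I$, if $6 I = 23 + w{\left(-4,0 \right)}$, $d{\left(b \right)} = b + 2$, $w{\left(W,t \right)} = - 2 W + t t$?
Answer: $3472$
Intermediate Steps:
$w{\left(W,t \right)} = t^{2} - 2 W$ ($w{\left(W,t \right)} = - 2 W + t^{2} = t^{2} - 2 W$)
$d{\left(b \right)} = 2 + b$
$I = \frac{31}{6}$ ($I = \frac{23 + \left(0^{2} - -8\right)}{6} = \frac{23 + \left(0 + 8\right)}{6} = \frac{23 + 8}{6} = \frac{1}{6} \cdot 31 = \frac{31}{6} \approx 5.1667$)
$d{\left(\left(-2\right) 4 \right)} 4 \left(-28\right) I = \left(2 - 8\right) 4 \left(-28\right) \frac{31}{6} = \left(-6\right) 4 \left(-28\right) \frac{31}{6} = \left(-24\right) \left(-28\right) \frac{31}{6} = 672 \cdot \frac{31}{6} = 3472$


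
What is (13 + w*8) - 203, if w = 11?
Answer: -102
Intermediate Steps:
(13 + w*8) - 203 = (13 + 11*8) - 203 = (13 + 88) - 203 = 101 - 203 = -102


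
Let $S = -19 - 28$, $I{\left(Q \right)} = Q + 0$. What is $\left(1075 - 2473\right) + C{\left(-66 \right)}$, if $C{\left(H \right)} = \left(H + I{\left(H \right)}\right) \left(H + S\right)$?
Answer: $13518$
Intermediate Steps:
$I{\left(Q \right)} = Q$
$S = -47$
$C{\left(H \right)} = 2 H \left(-47 + H\right)$ ($C{\left(H \right)} = \left(H + H\right) \left(H - 47\right) = 2 H \left(-47 + H\right)$)
$\left(1075 - 2473\right) + C{\left(-66 \right)} = \left(1075 - 2473\right) + 2 \left(-66\right) \left(-47 - 66\right) = \left(1075 - 2473\right) + 2 \left(-66\right) \left(-113\right) = -1398 + 14916 = 13518$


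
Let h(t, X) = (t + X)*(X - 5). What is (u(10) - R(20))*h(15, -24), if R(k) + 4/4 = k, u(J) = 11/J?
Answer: -46719/10 ≈ -4671.9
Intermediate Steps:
R(k) = -1 + k
h(t, X) = (-5 + X)*(X + t) (h(t, X) = (X + t)*(-5 + X) = (-5 + X)*(X + t))
(u(10) - R(20))*h(15, -24) = (11/10 - (-1 + 20))*((-24)² - 5*(-24) - 5*15 - 24*15) = (11*(⅒) - 1*19)*(576 + 120 - 75 - 360) = (11/10 - 19)*261 = -179/10*261 = -46719/10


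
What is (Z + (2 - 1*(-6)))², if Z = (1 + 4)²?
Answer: 1089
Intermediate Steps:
Z = 25 (Z = 5² = 25)
(Z + (2 - 1*(-6)))² = (25 + (2 - 1*(-6)))² = (25 + (2 + 6))² = (25 + 8)² = 33² = 1089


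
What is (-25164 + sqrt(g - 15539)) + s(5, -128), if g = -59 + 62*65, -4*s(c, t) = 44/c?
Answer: -125831/5 + 4*I*sqrt(723) ≈ -25166.0 + 107.55*I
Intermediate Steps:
s(c, t) = -11/c
g = 3971 (g = -59 + 4030 = 3971)
(-25164 + sqrt(g - 15539)) + s(5, -128) = (-25164 + sqrt(3971 - 15539)) - 11/5 = (-25164 + sqrt(-11568)) - 11*1/5 = (-25164 + 4*I*sqrt(723)) - 11/5 = -125831/5 + 4*I*sqrt(723)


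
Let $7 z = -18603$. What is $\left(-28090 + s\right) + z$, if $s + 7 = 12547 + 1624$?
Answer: $- \frac{116085}{7} \approx -16584.0$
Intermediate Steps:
$z = - \frac{18603}{7}$ ($z = \frac{1}{7} \left(-18603\right) = - \frac{18603}{7} \approx -2657.6$)
$s = 14164$ ($s = -7 + \left(12547 + 1624\right) = -7 + 14171 = 14164$)
$\left(-28090 + s\right) + z = \left(-28090 + 14164\right) - \frac{18603}{7} = -13926 - \frac{18603}{7} = - \frac{116085}{7}$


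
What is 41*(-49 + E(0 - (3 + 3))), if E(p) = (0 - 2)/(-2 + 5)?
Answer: -6109/3 ≈ -2036.3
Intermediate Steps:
E(p) = -⅔ (E(p) = -2/3 = -2*⅓ = -⅔)
41*(-49 + E(0 - (3 + 3))) = 41*(-49 - ⅔) = 41*(-149/3) = -6109/3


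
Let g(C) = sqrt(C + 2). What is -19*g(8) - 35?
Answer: -35 - 19*sqrt(10) ≈ -95.083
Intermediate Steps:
g(C) = sqrt(2 + C)
-19*g(8) - 35 = -19*sqrt(2 + 8) - 35 = -19*sqrt(10) - 35 = -35 - 19*sqrt(10)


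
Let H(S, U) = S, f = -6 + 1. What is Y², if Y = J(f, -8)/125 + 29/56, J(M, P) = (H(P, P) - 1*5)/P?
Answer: 863041/3062500 ≈ 0.28181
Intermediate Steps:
f = -5
J(M, P) = (-5 + P)/P (J(M, P) = (P - 1*5)/P = (P - 5)/P = (-5 + P)/P)
Y = 929/1750 (Y = ((-5 - 8)/(-8))/125 + 29/56 = -⅛*(-13)*(1/125) + 29*(1/56) = (13/8)*(1/125) + 29/56 = 13/1000 + 29/56 = 929/1750 ≈ 0.53086)
Y² = (929/1750)² = 863041/3062500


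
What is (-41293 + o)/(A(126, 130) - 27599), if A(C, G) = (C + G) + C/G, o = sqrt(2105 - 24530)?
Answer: 2684045/1777232 - 325*I*sqrt(897)/1777232 ≈ 1.5102 - 0.0054769*I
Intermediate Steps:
o = 5*I*sqrt(897) (o = sqrt(-22425) = 5*I*sqrt(897) ≈ 149.75*I)
A(C, G) = C + G + C/G
(-41293 + o)/(A(126, 130) - 27599) = (-41293 + 5*I*sqrt(897))/((126 + 130 + 126/130) - 27599) = (-41293 + 5*I*sqrt(897))/((126 + 130 + 126*(1/130)) - 27599) = (-41293 + 5*I*sqrt(897))/((126 + 130 + 63/65) - 27599) = (-41293 + 5*I*sqrt(897))/(16703/65 - 27599) = (-41293 + 5*I*sqrt(897))/(-1777232/65) = (-41293 + 5*I*sqrt(897))*(-65/1777232) = 2684045/1777232 - 325*I*sqrt(897)/1777232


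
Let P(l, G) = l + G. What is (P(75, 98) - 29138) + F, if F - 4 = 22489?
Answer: -6472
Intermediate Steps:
F = 22493 (F = 4 + 22489 = 22493)
P(l, G) = G + l
(P(75, 98) - 29138) + F = ((98 + 75) - 29138) + 22493 = (173 - 29138) + 22493 = -28965 + 22493 = -6472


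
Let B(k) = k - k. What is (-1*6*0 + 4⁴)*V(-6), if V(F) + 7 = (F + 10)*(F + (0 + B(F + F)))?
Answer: -7936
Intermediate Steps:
B(k) = 0
V(F) = -7 + F*(10 + F) (V(F) = -7 + (F + 10)*(F + (0 + 0)) = -7 + (10 + F)*(F + 0) = -7 + (10 + F)*F = -7 + F*(10 + F))
(-1*6*0 + 4⁴)*V(-6) = (-1*6*0 + 4⁴)*(-7 + (-6)² + 10*(-6)) = (-6*0 + 256)*(-7 + 36 - 60) = (0 + 256)*(-31) = 256*(-31) = -7936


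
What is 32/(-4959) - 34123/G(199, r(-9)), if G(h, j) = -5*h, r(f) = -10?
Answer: 169184117/4934205 ≈ 34.288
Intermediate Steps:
32/(-4959) - 34123/G(199, r(-9)) = 32/(-4959) - 34123/((-5*199)) = 32*(-1/4959) - 34123/(-995) = -32/4959 - 34123*(-1/995) = -32/4959 + 34123/995 = 169184117/4934205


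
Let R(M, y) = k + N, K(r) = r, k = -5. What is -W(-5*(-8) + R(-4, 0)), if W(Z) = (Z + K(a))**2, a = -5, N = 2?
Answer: -1024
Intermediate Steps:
R(M, y) = -3 (R(M, y) = -5 + 2 = -3)
W(Z) = (-5 + Z)**2 (W(Z) = (Z - 5)**2 = (-5 + Z)**2)
-W(-5*(-8) + R(-4, 0)) = -(-5 + (-5*(-8) - 3))**2 = -(-5 + (40 - 3))**2 = -(-5 + 37)**2 = -1*32**2 = -1*1024 = -1024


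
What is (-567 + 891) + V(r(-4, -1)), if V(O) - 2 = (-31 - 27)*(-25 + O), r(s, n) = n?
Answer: 1834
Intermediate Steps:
V(O) = 1452 - 58*O (V(O) = 2 + (-31 - 27)*(-25 + O) = 2 - 58*(-25 + O) = 2 + (1450 - 58*O) = 1452 - 58*O)
(-567 + 891) + V(r(-4, -1)) = (-567 + 891) + (1452 - 58*(-1)) = 324 + (1452 + 58) = 324 + 1510 = 1834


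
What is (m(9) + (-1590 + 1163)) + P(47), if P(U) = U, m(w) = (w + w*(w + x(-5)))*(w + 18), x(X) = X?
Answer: 835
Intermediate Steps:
m(w) = (18 + w)*(w + w*(-5 + w)) (m(w) = (w + w*(w - 5))*(w + 18) = (w + w*(-5 + w))*(18 + w) = (18 + w)*(w + w*(-5 + w)))
(m(9) + (-1590 + 1163)) + P(47) = (9*(-72 + 9² + 14*9) + (-1590 + 1163)) + 47 = (9*(-72 + 81 + 126) - 427) + 47 = (9*135 - 427) + 47 = (1215 - 427) + 47 = 788 + 47 = 835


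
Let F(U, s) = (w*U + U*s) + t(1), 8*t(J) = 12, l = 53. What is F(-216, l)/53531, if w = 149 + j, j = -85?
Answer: -50541/107062 ≈ -0.47207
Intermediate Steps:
w = 64 (w = 149 - 85 = 64)
t(J) = 3/2 (t(J) = (1/8)*12 = 3/2)
F(U, s) = 3/2 + 64*U + U*s (F(U, s) = (64*U + U*s) + 3/2 = 3/2 + 64*U + U*s)
F(-216, l)/53531 = (3/2 + 64*(-216) - 216*53)/53531 = (3/2 - 13824 - 11448)*(1/53531) = -50541/2*1/53531 = -50541/107062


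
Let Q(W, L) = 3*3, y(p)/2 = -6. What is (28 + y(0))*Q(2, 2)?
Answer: 144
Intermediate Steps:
y(p) = -12 (y(p) = 2*(-6) = -12)
Q(W, L) = 9
(28 + y(0))*Q(2, 2) = (28 - 12)*9 = 16*9 = 144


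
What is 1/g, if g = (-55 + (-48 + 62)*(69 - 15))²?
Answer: 1/491401 ≈ 2.0350e-6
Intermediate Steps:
g = 491401 (g = (-55 + 14*54)² = (-55 + 756)² = 701² = 491401)
1/g = 1/491401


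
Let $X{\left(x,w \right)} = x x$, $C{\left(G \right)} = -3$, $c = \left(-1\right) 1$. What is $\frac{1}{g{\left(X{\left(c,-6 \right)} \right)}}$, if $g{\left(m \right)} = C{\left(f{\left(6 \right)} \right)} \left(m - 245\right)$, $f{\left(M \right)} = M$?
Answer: $\frac{1}{732} \approx 0.0013661$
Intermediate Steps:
$c = -1$
$X{\left(x,w \right)} = x^{2}$
$g{\left(m \right)} = 735 - 3 m$ ($g{\left(m \right)} = - 3 \left(m - 245\right) = - 3 \left(-245 + m\right) = 735 - 3 m$)
$\frac{1}{g{\left(X{\left(c,-6 \right)} \right)}} = \frac{1}{735 - 3 \left(-1\right)^{2}} = \frac{1}{735 - 3} = \frac{1}{732}$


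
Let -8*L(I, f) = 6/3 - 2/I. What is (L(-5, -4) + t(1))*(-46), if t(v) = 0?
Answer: 69/5 ≈ 13.800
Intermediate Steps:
L(I, f) = -¼ + 1/(4*I) (L(I, f) = -(6/3 - 2/I)/8 = -(6*(⅓) - 2/I)/8 = -(2 - 2/I)/8 = -¼ + 1/(4*I))
(L(-5, -4) + t(1))*(-46) = ((¼)*(1 - 1*(-5))/(-5) + 0)*(-46) = ((¼)*(-⅕)*(1 + 5) + 0)*(-46) = ((¼)*(-⅕)*6 + 0)*(-46) = (-3/10 + 0)*(-46) = -3/10*(-46) = 69/5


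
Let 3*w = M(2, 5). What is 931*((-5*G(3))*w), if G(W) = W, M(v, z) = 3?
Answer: -13965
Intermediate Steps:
w = 1 (w = (⅓)*3 = 1)
931*((-5*G(3))*w) = 931*(-5*3*1) = 931*(-15*1) = 931*(-15) = -13965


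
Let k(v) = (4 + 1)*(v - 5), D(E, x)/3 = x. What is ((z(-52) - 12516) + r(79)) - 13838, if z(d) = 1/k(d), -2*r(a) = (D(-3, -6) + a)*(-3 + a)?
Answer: -8171521/285 ≈ -28672.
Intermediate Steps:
D(E, x) = 3*x
k(v) = -25 + 5*v (k(v) = 5*(-5 + v) = -25 + 5*v)
r(a) = -(-18 + a)*(-3 + a)/2 (r(a) = -(3*(-6) + a)*(-3 + a)/2 = -(-18 + a)*(-3 + a)/2)
z(d) = 1/(-25 + 5*d)
((z(-52) - 12516) + r(79)) - 13838 = ((1/(5*(-5 - 52)) - 12516) + (-27 - ½*79² + (21/2)*79)) - 13838 = (((⅕)/(-57) - 12516) + (-27 - ½*6241 + 1659/2)) - 13838 = (((⅕)*(-1/57) - 12516) + (-27 - 6241/2 + 1659/2)) - 13838 = ((-1/285 - 12516) - 2318) - 13838 = (-3567061/285 - 2318) - 13838 = -4227691/285 - 13838 = -8171521/285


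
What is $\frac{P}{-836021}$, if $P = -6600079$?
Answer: $\frac{6600079}{836021} \approx 7.8946$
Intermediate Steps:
$\frac{P}{-836021} = - \frac{6600079}{-836021} = \left(-6600079\right) \left(- \frac{1}{836021}\right) = \frac{6600079}{836021}$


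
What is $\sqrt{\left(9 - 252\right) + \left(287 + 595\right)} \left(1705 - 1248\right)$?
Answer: $1371 \sqrt{71} \approx 11552.0$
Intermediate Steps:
$\sqrt{\left(9 - 252\right) + \left(287 + 595\right)} \left(1705 - 1248\right) = \sqrt{\left(9 - 252\right) + 882} \cdot 457 = \sqrt{-243 + 882} \cdot 457 = \sqrt{639} \cdot 457 = 3 \sqrt{71} \cdot 457 = 1371 \sqrt{71}$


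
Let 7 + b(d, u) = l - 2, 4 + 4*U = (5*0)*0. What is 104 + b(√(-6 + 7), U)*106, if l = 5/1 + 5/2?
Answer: -55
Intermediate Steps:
l = 15/2 (l = 5*1 + 5*(½) = 5 + 5/2 = 15/2 ≈ 7.5000)
U = -1 (U = -1 + ((5*0)*0)/4 = -1 + (0*0)/4 = -1 + (¼)*0 = -1 + 0 = -1)
b(d, u) = -3/2 (b(d, u) = -7 + (15/2 - 2) = -7 + 11/2 = -3/2)
104 + b(√(-6 + 7), U)*106 = 104 - 3/2*106 = 104 - 159 = -55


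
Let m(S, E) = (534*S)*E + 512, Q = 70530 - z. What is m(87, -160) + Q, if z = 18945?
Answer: -7381183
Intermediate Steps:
Q = 51585 (Q = 70530 - 1*18945 = 70530 - 18945 = 51585)
m(S, E) = 512 + 534*E*S (m(S, E) = 534*E*S + 512 = 512 + 534*E*S)
m(87, -160) + Q = (512 + 534*(-160)*87) + 51585 = (512 - 7433280) + 51585 = -7432768 + 51585 = -7381183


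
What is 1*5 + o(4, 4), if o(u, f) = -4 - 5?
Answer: -4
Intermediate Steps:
o(u, f) = -9
1*5 + o(4, 4) = 1*5 - 9 = 5 - 9 = -4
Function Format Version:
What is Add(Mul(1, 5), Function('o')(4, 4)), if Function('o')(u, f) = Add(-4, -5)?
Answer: -4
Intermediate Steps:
Function('o')(u, f) = -9
Add(Mul(1, 5), Function('o')(4, 4)) = Add(Mul(1, 5), -9) = Add(5, -9) = -4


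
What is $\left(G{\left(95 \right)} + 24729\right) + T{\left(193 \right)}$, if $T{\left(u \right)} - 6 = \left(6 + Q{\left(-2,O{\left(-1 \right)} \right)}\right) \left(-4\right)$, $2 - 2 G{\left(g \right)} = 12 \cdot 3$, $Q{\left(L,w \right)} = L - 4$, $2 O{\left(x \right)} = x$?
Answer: $24718$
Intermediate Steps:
$O{\left(x \right)} = \frac{x}{2}$
$Q{\left(L,w \right)} = -4 + L$
$G{\left(g \right)} = -17$ ($G{\left(g \right)} = 1 - \frac{12 \cdot 3}{2} = 1 - 18 = -17$)
$T{\left(u \right)} = 6$ ($T{\left(u \right)} = 6 + \left(6 - 6\right) \left(-4\right) = 6 + 0 \left(-4\right) = 6 + 0 = 6$)
$\left(G{\left(95 \right)} + 24729\right) + T{\left(193 \right)} = \left(-17 + 24729\right) + 6 = 24712 + 6 = 24718$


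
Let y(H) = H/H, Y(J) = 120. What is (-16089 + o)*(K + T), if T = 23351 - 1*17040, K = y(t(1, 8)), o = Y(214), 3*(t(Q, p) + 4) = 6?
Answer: -100796328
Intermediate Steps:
t(Q, p) = -2 (t(Q, p) = -4 + (⅓)*6 = -4 + 2 = -2)
y(H) = 1
o = 120
K = 1
T = 6311 (T = 23351 - 17040 = 6311)
(-16089 + o)*(K + T) = (-16089 + 120)*(1 + 6311) = -15969*6312 = -100796328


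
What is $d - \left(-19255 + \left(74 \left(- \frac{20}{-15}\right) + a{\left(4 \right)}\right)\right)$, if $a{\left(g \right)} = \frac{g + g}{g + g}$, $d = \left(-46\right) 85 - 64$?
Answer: $\frac{45544}{3} \approx 15181.0$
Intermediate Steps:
$d = -3974$ ($d = -3910 - 64 = -3974$)
$a{\left(g \right)} = 1$ ($a{\left(g \right)} = \frac{2 g}{2 g} = 2 g \frac{1}{2 g} = 1$)
$d - \left(-19255 + \left(74 \left(- \frac{20}{-15}\right) + a{\left(4 \right)}\right)\right) = -3974 - \left(-19255 + \left(74 \left(- \frac{20}{-15}\right) + 1\right)\right) = -3974 - \left(-19255 + \left(74 \left(\left(-20\right) \left(- \frac{1}{15}\right)\right) + 1\right)\right) = -3974 - \left(-19255 + \left(74 \cdot \frac{4}{3} + 1\right)\right) = -3974 - \left(-19255 + \left(\frac{296}{3} + 1\right)\right) = -3974 - \left(-19255 + \frac{299}{3}\right) = -3974 - - \frac{57466}{3} = -3974 + \frac{57466}{3} = \frac{45544}{3}$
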